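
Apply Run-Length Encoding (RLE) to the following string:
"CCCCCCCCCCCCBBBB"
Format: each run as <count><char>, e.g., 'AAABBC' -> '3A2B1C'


Scanning runs left to right:
  i=0: run of 'C' x 12 -> '12C'
  i=12: run of 'B' x 4 -> '4B'

RLE = 12C4B


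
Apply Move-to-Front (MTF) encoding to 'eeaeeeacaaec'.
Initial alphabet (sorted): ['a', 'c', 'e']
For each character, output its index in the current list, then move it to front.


MTF encoding:
'e': index 2 in ['a', 'c', 'e'] -> ['e', 'a', 'c']
'e': index 0 in ['e', 'a', 'c'] -> ['e', 'a', 'c']
'a': index 1 in ['e', 'a', 'c'] -> ['a', 'e', 'c']
'e': index 1 in ['a', 'e', 'c'] -> ['e', 'a', 'c']
'e': index 0 in ['e', 'a', 'c'] -> ['e', 'a', 'c']
'e': index 0 in ['e', 'a', 'c'] -> ['e', 'a', 'c']
'a': index 1 in ['e', 'a', 'c'] -> ['a', 'e', 'c']
'c': index 2 in ['a', 'e', 'c'] -> ['c', 'a', 'e']
'a': index 1 in ['c', 'a', 'e'] -> ['a', 'c', 'e']
'a': index 0 in ['a', 'c', 'e'] -> ['a', 'c', 'e']
'e': index 2 in ['a', 'c', 'e'] -> ['e', 'a', 'c']
'c': index 2 in ['e', 'a', 'c'] -> ['c', 'e', 'a']


Output: [2, 0, 1, 1, 0, 0, 1, 2, 1, 0, 2, 2]


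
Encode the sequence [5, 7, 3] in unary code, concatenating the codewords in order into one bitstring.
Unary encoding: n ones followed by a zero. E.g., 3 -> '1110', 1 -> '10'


Encode each number as n ones followed by a terminating 0:
  5 -> 111110 (6 bits)
  7 -> 11111110 (8 bits)
  3 -> 1110 (4 bits)
Total length = 6 + 8 + 4 = 18 bits.

Unary([5, 7, 3]) = 111110111111101110 (18 bits)


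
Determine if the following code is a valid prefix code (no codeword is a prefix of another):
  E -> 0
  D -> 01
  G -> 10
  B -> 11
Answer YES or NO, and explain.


Checking each pair (does one codeword prefix another?):
  E='0' vs D='01': prefix -- VIOLATION

NO -- this is NOT a valid prefix code. E (0) is a prefix of D (01).


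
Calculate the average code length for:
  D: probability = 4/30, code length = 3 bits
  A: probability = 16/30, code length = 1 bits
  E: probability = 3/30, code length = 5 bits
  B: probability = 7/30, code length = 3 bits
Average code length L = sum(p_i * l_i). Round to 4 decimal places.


Weighted contributions p_i * l_i:
  D: (4/30) * 3 = 12/30
  A: (16/30) * 1 = 16/30
  E: (3/30) * 5 = 15/30
  B: (7/30) * 3 = 21/30
Sum = (12 + 16 + 15 + 21)/30 = 64/30

L = 64/30 = 2.1333 bits/symbol


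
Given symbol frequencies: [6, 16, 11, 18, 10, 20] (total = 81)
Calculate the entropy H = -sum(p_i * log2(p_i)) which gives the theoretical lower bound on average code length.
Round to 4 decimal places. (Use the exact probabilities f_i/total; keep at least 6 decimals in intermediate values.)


Per-symbol terms -p_i * log2(p_i) with p_i = f_i/81:
  p = 6/81 = 0.074074: log2(p) = -3.754888, -p*log2(p) = 0.278140
  p = 16/81 = 0.197531: log2(p) = -2.339850, -p*log2(p) = 0.462193
  p = 11/81 = 0.135802: log2(p) = -2.880418, -p*log2(p) = 0.391168
  p = 18/81 = 0.222222: log2(p) = -2.169925, -p*log2(p) = 0.482206
  p = 10/81 = 0.123457: log2(p) = -3.017922, -p*log2(p) = 0.372583
  p = 20/81 = 0.246914: log2(p) = -2.017922, -p*log2(p) = 0.498252
H = 0.278140 + 0.462193 + 0.391168 + 0.482206 + 0.372583 + 0.498252 = 2.484542

H = 2.4845 bits/symbol


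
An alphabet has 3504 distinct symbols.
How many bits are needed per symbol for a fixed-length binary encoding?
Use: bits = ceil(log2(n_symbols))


log2(3504) = 11.7748
Bracket: 2^11 = 2048 < 3504 <= 2^12 = 4096
So ceil(log2(3504)) = 12

bits = ceil(log2(3504)) = ceil(11.7748) = 12 bits


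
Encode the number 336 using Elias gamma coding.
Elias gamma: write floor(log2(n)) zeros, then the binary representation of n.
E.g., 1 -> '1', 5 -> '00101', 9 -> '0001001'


num_bits = floor(log2(336)) + 1 = 9
leading_zeros = num_bits - 1 = 8
binary(336) = 101010000

Elias gamma(336) = '00000000' + '101010000' = 00000000101010000 (17 bits)


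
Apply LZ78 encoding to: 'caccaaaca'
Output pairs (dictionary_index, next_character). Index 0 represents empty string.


LZ78 encoding steps:
Dictionary: {0: ''}
Step 1: w='' (idx 0), next='c' -> output (0, 'c'), add 'c' as idx 1
Step 2: w='' (idx 0), next='a' -> output (0, 'a'), add 'a' as idx 2
Step 3: w='c' (idx 1), next='c' -> output (1, 'c'), add 'cc' as idx 3
Step 4: w='a' (idx 2), next='a' -> output (2, 'a'), add 'aa' as idx 4
Step 5: w='a' (idx 2), next='c' -> output (2, 'c'), add 'ac' as idx 5
Step 6: w='a' (idx 2), end of input -> output (2, '')


Encoded: [(0, 'c'), (0, 'a'), (1, 'c'), (2, 'a'), (2, 'c'), (2, '')]


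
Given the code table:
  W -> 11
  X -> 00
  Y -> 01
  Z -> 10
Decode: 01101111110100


Decoding:
01 -> Y
10 -> Z
11 -> W
11 -> W
11 -> W
01 -> Y
00 -> X


Result: YZWWWYX


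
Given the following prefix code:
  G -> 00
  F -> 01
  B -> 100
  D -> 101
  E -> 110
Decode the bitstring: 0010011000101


Decoding step by step:
Bits 00 -> G
Bits 100 -> B
Bits 110 -> E
Bits 00 -> G
Bits 101 -> D


Decoded message: GBEGD


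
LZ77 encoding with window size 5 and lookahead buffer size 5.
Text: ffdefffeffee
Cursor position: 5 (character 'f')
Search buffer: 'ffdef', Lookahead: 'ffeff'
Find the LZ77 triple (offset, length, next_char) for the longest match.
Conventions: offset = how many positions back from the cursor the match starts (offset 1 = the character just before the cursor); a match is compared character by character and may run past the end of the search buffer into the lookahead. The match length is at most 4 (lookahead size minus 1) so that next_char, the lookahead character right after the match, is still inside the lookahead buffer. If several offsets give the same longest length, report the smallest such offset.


Try each offset into the search buffer:
  offset=1 (pos 4, char 'f'): match length 2
  offset=2 (pos 3, char 'e'): match length 0
  offset=3 (pos 2, char 'd'): match length 0
  offset=4 (pos 1, char 'f'): match length 1
  offset=5 (pos 0, char 'f'): match length 2
Longest match has length 2, found at offsets 1, 5; take the smallest, offset 1.
next_char = character at position 5 + 2 = 7 -> 'e'

Best match: offset=1, length=2 (matching 'ff' starting at position 4)
LZ77 triple: (1, 2, 'e')


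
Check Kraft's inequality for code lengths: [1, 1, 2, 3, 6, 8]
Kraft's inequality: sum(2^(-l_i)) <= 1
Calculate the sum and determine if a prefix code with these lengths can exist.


Sum = 2^(-1) + 2^(-1) + 2^(-2) + 2^(-3) + 2^(-6) + 2^(-8)
    = 0.5 + 0.5 + 0.25 + 0.125 + 0.015625 + 0.00390625
    = 357/256 = 1.39453125
Since 1.39453125 > 1, Kraft's inequality is NOT satisfied.
A prefix code with these lengths CANNOT exist.

Kraft sum = 1.39453125. Not satisfied.


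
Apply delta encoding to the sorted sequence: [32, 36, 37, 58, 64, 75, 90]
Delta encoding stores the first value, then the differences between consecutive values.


First value: 32
Deltas:
  36 - 32 = 4
  37 - 36 = 1
  58 - 37 = 21
  64 - 58 = 6
  75 - 64 = 11
  90 - 75 = 15


Delta encoded: [32, 4, 1, 21, 6, 11, 15]


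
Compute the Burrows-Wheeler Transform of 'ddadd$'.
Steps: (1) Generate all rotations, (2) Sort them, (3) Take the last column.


Rotations (sorted):
  0: $ddadd -> last char: d
  1: add$dd -> last char: d
  2: d$ddad -> last char: d
  3: dadd$d -> last char: d
  4: dd$dda -> last char: a
  5: ddadd$ -> last char: $


BWT = dddda$


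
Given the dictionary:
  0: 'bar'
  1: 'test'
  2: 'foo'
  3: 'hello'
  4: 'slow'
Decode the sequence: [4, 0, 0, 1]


Look up each index in the dictionary:
  4 -> 'slow'
  0 -> 'bar'
  0 -> 'bar'
  1 -> 'test'

Decoded: "slow bar bar test"


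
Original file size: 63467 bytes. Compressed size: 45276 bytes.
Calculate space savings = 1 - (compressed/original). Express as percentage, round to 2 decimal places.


ratio = compressed/original = 45276/63467 = 0.713379
savings = 1 - ratio = 1 - 0.713379 = 0.286621
as a percentage: 0.286621 * 100 = 28.66%

Space savings = 1 - 45276/63467 = 28.66%


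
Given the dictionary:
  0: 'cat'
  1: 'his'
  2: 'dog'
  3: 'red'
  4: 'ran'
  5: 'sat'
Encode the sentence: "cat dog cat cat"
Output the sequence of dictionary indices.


Look up each word in the dictionary:
  'cat' -> 0
  'dog' -> 2
  'cat' -> 0
  'cat' -> 0

Encoded: [0, 2, 0, 0]


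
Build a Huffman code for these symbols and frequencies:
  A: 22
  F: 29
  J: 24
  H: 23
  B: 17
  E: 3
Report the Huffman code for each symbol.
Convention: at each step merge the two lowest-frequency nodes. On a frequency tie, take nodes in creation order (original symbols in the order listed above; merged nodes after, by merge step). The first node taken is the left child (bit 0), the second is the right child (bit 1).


Huffman tree construction:
Step 1: Merge E(3) + B(17) = 20
Step 2: Merge (E+B)(20) + A(22) = 42
Step 3: Merge H(23) + J(24) = 47
Step 4: Merge F(29) + ((E+B)+A)(42) = 71
Step 5: Merge (H+J)(47) + (F+((E+B)+A))(71) = 118
Read each symbol's code off the tree from the root (left child = 0, right child = 1).

Codes:
  A: 111 (length 3)
  F: 10 (length 2)
  J: 01 (length 2)
  H: 00 (length 2)
  B: 1101 (length 4)
  E: 1100 (length 4)
Average code length: 298/118 = 2.5254 bits/symbol


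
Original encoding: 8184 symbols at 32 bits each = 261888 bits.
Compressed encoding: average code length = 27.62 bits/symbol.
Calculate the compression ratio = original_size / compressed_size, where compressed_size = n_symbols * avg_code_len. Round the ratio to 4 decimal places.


original_size = n_symbols * orig_bits = 8184 * 32 = 261888 bits
compressed_size = n_symbols * avg_code_len = 8184 * 27.62 = 226042.08 bits
ratio = original_size / compressed_size = 261888 / 226042.08 = 1.1586

Compression ratio = 1.1586


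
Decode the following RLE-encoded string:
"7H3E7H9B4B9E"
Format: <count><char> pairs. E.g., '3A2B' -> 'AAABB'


Expanding each <count><char> pair:
  7H -> 'HHHHHHH'
  3E -> 'EEE'
  7H -> 'HHHHHHH'
  9B -> 'BBBBBBBBB'
  4B -> 'BBBB'
  9E -> 'EEEEEEEEE'

Decoded = HHHHHHHEEEHHHHHHHBBBBBBBBBBBBBEEEEEEEEE


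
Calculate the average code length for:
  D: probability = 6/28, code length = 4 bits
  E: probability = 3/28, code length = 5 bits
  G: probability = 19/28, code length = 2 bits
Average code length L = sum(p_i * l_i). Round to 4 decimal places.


Weighted contributions p_i * l_i:
  D: (6/28) * 4 = 24/28
  E: (3/28) * 5 = 15/28
  G: (19/28) * 2 = 38/28
Sum = (24 + 15 + 38)/28 = 77/28

L = 77/28 = 2.7500 bits/symbol


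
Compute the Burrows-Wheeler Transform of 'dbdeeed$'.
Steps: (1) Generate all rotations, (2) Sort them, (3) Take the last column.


Rotations (sorted):
  0: $dbdeeed -> last char: d
  1: bdeeed$d -> last char: d
  2: d$dbdeee -> last char: e
  3: dbdeeed$ -> last char: $
  4: deeed$db -> last char: b
  5: ed$dbdee -> last char: e
  6: eed$dbde -> last char: e
  7: eeed$dbd -> last char: d


BWT = dde$beed


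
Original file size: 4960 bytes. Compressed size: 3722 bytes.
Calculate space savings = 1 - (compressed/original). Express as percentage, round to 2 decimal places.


ratio = compressed/original = 3722/4960 = 0.750403
savings = 1 - ratio = 1 - 0.750403 = 0.249597
as a percentage: 0.249597 * 100 = 24.96%

Space savings = 1 - 3722/4960 = 24.96%


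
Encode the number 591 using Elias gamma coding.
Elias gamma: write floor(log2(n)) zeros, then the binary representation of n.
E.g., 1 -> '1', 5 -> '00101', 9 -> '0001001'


num_bits = floor(log2(591)) + 1 = 10
leading_zeros = num_bits - 1 = 9
binary(591) = 1001001111

Elias gamma(591) = '000000000' + '1001001111' = 0000000001001001111 (19 bits)


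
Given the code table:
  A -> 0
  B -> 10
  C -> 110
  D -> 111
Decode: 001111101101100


Decoding:
0 -> A
0 -> A
111 -> D
110 -> C
110 -> C
110 -> C
0 -> A


Result: AADCCCA


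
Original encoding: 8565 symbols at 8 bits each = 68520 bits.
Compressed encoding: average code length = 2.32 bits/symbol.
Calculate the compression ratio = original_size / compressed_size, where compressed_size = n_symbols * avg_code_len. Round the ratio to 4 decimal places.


original_size = n_symbols * orig_bits = 8565 * 8 = 68520 bits
compressed_size = n_symbols * avg_code_len = 8565 * 2.32 = 19870.8 bits
ratio = original_size / compressed_size = 68520 / 19870.8 = 3.4483

Compression ratio = 3.4483


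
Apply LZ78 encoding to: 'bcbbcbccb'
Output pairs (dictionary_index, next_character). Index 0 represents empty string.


LZ78 encoding steps:
Dictionary: {0: ''}
Step 1: w='' (idx 0), next='b' -> output (0, 'b'), add 'b' as idx 1
Step 2: w='' (idx 0), next='c' -> output (0, 'c'), add 'c' as idx 2
Step 3: w='b' (idx 1), next='b' -> output (1, 'b'), add 'bb' as idx 3
Step 4: w='c' (idx 2), next='b' -> output (2, 'b'), add 'cb' as idx 4
Step 5: w='c' (idx 2), next='c' -> output (2, 'c'), add 'cc' as idx 5
Step 6: w='b' (idx 1), end of input -> output (1, '')


Encoded: [(0, 'b'), (0, 'c'), (1, 'b'), (2, 'b'), (2, 'c'), (1, '')]


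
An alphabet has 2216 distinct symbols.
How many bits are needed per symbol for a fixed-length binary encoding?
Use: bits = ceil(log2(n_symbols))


log2(2216) = 11.1137
Bracket: 2^11 = 2048 < 2216 <= 2^12 = 4096
So ceil(log2(2216)) = 12

bits = ceil(log2(2216)) = ceil(11.1137) = 12 bits


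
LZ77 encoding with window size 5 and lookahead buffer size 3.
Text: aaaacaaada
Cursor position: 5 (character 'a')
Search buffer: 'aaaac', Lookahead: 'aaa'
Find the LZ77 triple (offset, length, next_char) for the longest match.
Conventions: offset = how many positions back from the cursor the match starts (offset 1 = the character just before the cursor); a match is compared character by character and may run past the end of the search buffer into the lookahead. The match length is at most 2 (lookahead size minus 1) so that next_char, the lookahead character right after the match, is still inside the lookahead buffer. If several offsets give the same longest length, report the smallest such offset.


Try each offset into the search buffer:
  offset=1 (pos 4, char 'c'): match length 0
  offset=2 (pos 3, char 'a'): match length 1
  offset=3 (pos 2, char 'a'): match length 2
  offset=4 (pos 1, char 'a'): match length 2
  offset=5 (pos 0, char 'a'): match length 2
Longest match has length 2, found at offsets 3, 4, 5; take the smallest, offset 3.
next_char = character at position 5 + 2 = 7 -> 'a'

Best match: offset=3, length=2 (matching 'aa' starting at position 2)
LZ77 triple: (3, 2, 'a')


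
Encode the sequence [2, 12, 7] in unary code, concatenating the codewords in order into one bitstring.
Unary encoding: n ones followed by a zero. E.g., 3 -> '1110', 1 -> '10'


Encode each number as n ones followed by a terminating 0:
  2 -> 110 (3 bits)
  12 -> 1111111111110 (13 bits)
  7 -> 11111110 (8 bits)
Total length = 3 + 13 + 8 = 24 bits.

Unary([2, 12, 7]) = 110111111111111011111110 (24 bits)


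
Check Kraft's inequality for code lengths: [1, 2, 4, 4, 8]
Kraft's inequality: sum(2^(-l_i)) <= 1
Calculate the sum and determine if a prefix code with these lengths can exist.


Sum = 2^(-1) + 2^(-2) + 2^(-4) + 2^(-4) + 2^(-8)
    = 0.5 + 0.25 + 0.0625 + 0.0625 + 0.00390625
    = 225/256 = 0.87890625
Since 0.87890625 <= 1, Kraft's inequality IS satisfied.
A prefix code with these lengths CAN exist.

Kraft sum = 0.87890625. Satisfied.


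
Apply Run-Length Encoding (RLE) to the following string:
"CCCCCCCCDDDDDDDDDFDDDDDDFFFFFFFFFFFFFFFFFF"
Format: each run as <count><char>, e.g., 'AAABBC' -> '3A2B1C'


Scanning runs left to right:
  i=0: run of 'C' x 8 -> '8C'
  i=8: run of 'D' x 9 -> '9D'
  i=17: run of 'F' x 1 -> '1F'
  i=18: run of 'D' x 6 -> '6D'
  i=24: run of 'F' x 18 -> '18F'

RLE = 8C9D1F6D18F


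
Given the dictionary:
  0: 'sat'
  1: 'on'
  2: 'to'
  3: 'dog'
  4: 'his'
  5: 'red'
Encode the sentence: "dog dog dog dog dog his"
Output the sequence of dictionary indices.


Look up each word in the dictionary:
  'dog' -> 3
  'dog' -> 3
  'dog' -> 3
  'dog' -> 3
  'dog' -> 3
  'his' -> 4

Encoded: [3, 3, 3, 3, 3, 4]


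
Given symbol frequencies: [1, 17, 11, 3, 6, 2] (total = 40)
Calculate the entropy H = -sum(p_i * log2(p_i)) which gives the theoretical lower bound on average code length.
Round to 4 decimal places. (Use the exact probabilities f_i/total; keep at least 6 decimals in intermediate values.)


Per-symbol terms -p_i * log2(p_i) with p_i = f_i/40:
  p = 1/40 = 0.025000: log2(p) = -5.321928, -p*log2(p) = 0.133048
  p = 17/40 = 0.425000: log2(p) = -1.234465, -p*log2(p) = 0.524648
  p = 11/40 = 0.275000: log2(p) = -1.862496, -p*log2(p) = 0.512187
  p = 3/40 = 0.075000: log2(p) = -3.736966, -p*log2(p) = 0.280272
  p = 6/40 = 0.150000: log2(p) = -2.736966, -p*log2(p) = 0.410545
  p = 2/40 = 0.050000: log2(p) = -4.321928, -p*log2(p) = 0.216096
H = 0.133048 + 0.524648 + 0.512187 + 0.280272 + 0.410545 + 0.216096 = 2.076796

H = 2.0768 bits/symbol


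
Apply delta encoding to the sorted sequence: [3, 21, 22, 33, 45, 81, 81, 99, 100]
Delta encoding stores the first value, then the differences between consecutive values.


First value: 3
Deltas:
  21 - 3 = 18
  22 - 21 = 1
  33 - 22 = 11
  45 - 33 = 12
  81 - 45 = 36
  81 - 81 = 0
  99 - 81 = 18
  100 - 99 = 1


Delta encoded: [3, 18, 1, 11, 12, 36, 0, 18, 1]


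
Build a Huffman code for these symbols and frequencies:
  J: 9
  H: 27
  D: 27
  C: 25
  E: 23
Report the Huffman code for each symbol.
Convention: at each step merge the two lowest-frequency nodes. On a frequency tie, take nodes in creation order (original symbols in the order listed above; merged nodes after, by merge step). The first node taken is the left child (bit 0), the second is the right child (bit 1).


Huffman tree construction:
Step 1: Merge J(9) + E(23) = 32
Step 2: Merge C(25) + H(27) = 52
Step 3: Merge D(27) + (J+E)(32) = 59
Step 4: Merge (C+H)(52) + (D+(J+E))(59) = 111
Read each symbol's code off the tree from the root (left child = 0, right child = 1).

Codes:
  J: 110 (length 3)
  H: 01 (length 2)
  D: 10 (length 2)
  C: 00 (length 2)
  E: 111 (length 3)
Average code length: 254/111 = 2.2883 bits/symbol


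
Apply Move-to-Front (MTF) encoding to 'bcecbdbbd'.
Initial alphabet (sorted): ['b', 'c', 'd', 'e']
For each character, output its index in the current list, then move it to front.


MTF encoding:
'b': index 0 in ['b', 'c', 'd', 'e'] -> ['b', 'c', 'd', 'e']
'c': index 1 in ['b', 'c', 'd', 'e'] -> ['c', 'b', 'd', 'e']
'e': index 3 in ['c', 'b', 'd', 'e'] -> ['e', 'c', 'b', 'd']
'c': index 1 in ['e', 'c', 'b', 'd'] -> ['c', 'e', 'b', 'd']
'b': index 2 in ['c', 'e', 'b', 'd'] -> ['b', 'c', 'e', 'd']
'd': index 3 in ['b', 'c', 'e', 'd'] -> ['d', 'b', 'c', 'e']
'b': index 1 in ['d', 'b', 'c', 'e'] -> ['b', 'd', 'c', 'e']
'b': index 0 in ['b', 'd', 'c', 'e'] -> ['b', 'd', 'c', 'e']
'd': index 1 in ['b', 'd', 'c', 'e'] -> ['d', 'b', 'c', 'e']


Output: [0, 1, 3, 1, 2, 3, 1, 0, 1]


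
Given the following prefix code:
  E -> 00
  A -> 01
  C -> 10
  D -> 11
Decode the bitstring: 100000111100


Decoding step by step:
Bits 10 -> C
Bits 00 -> E
Bits 00 -> E
Bits 11 -> D
Bits 11 -> D
Bits 00 -> E


Decoded message: CEEDDE


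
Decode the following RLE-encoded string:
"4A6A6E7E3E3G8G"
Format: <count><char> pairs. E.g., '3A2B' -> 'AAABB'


Expanding each <count><char> pair:
  4A -> 'AAAA'
  6A -> 'AAAAAA'
  6E -> 'EEEEEE'
  7E -> 'EEEEEEE'
  3E -> 'EEE'
  3G -> 'GGG'
  8G -> 'GGGGGGGG'

Decoded = AAAAAAAAAAEEEEEEEEEEEEEEEEGGGGGGGGGGG


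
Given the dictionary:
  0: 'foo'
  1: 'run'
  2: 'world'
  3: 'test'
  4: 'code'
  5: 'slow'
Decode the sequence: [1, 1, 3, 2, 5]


Look up each index in the dictionary:
  1 -> 'run'
  1 -> 'run'
  3 -> 'test'
  2 -> 'world'
  5 -> 'slow'

Decoded: "run run test world slow"


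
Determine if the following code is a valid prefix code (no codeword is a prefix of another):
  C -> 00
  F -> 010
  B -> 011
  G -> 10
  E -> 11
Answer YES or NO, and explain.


Checking each pair (does one codeword prefix another?):
  C='00' vs F='010': no prefix
  C='00' vs B='011': no prefix
  C='00' vs G='10': no prefix
  C='00' vs E='11': no prefix
  F='010' vs C='00': no prefix
  F='010' vs B='011': no prefix
  F='010' vs G='10': no prefix
  F='010' vs E='11': no prefix
  B='011' vs C='00': no prefix
  B='011' vs F='010': no prefix
  B='011' vs G='10': no prefix
  B='011' vs E='11': no prefix
  G='10' vs C='00': no prefix
  G='10' vs F='010': no prefix
  G='10' vs B='011': no prefix
  G='10' vs E='11': no prefix
  E='11' vs C='00': no prefix
  E='11' vs F='010': no prefix
  E='11' vs B='011': no prefix
  E='11' vs G='10': no prefix
No violation found over all pairs.

YES -- this is a valid prefix code. No codeword is a prefix of any other codeword.


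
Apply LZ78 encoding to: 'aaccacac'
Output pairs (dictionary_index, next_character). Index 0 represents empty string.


LZ78 encoding steps:
Dictionary: {0: ''}
Step 1: w='' (idx 0), next='a' -> output (0, 'a'), add 'a' as idx 1
Step 2: w='a' (idx 1), next='c' -> output (1, 'c'), add 'ac' as idx 2
Step 3: w='' (idx 0), next='c' -> output (0, 'c'), add 'c' as idx 3
Step 4: w='ac' (idx 2), next='a' -> output (2, 'a'), add 'aca' as idx 4
Step 5: w='c' (idx 3), end of input -> output (3, '')


Encoded: [(0, 'a'), (1, 'c'), (0, 'c'), (2, 'a'), (3, '')]


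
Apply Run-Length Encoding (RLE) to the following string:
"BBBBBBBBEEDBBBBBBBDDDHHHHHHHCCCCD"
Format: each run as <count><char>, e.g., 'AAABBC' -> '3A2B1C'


Scanning runs left to right:
  i=0: run of 'B' x 8 -> '8B'
  i=8: run of 'E' x 2 -> '2E'
  i=10: run of 'D' x 1 -> '1D'
  i=11: run of 'B' x 7 -> '7B'
  i=18: run of 'D' x 3 -> '3D'
  i=21: run of 'H' x 7 -> '7H'
  i=28: run of 'C' x 4 -> '4C'
  i=32: run of 'D' x 1 -> '1D'

RLE = 8B2E1D7B3D7H4C1D


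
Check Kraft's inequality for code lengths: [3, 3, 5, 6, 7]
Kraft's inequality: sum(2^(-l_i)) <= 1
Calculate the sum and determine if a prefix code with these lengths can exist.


Sum = 2^(-3) + 2^(-3) + 2^(-5) + 2^(-6) + 2^(-7)
    = 0.125 + 0.125 + 0.03125 + 0.015625 + 0.0078125
    = 39/128 = 0.3046875
Since 0.3046875 <= 1, Kraft's inequality IS satisfied.
A prefix code with these lengths CAN exist.

Kraft sum = 0.3046875. Satisfied.


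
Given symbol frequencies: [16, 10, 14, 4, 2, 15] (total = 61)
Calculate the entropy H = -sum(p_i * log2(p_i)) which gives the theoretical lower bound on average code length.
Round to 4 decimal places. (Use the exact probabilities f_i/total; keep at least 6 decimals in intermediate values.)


Per-symbol terms -p_i * log2(p_i) with p_i = f_i/61:
  p = 16/61 = 0.262295: log2(p) = -1.930737, -p*log2(p) = 0.506423
  p = 10/61 = 0.163934: log2(p) = -2.608809, -p*log2(p) = 0.427674
  p = 14/61 = 0.229508: log2(p) = -2.123382, -p*log2(p) = 0.487334
  p = 4/61 = 0.065574: log2(p) = -3.930737, -p*log2(p) = 0.257753
  p = 2/61 = 0.032787: log2(p) = -4.930737, -p*log2(p) = 0.161664
  p = 15/61 = 0.245902: log2(p) = -2.023847, -p*log2(p) = 0.497667
H = 0.506423 + 0.427674 + 0.487334 + 0.257753 + 0.161664 + 0.497667 = 2.338515

H = 2.3385 bits/symbol


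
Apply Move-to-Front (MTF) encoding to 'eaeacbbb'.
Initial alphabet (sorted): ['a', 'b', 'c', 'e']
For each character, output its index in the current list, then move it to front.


MTF encoding:
'e': index 3 in ['a', 'b', 'c', 'e'] -> ['e', 'a', 'b', 'c']
'a': index 1 in ['e', 'a', 'b', 'c'] -> ['a', 'e', 'b', 'c']
'e': index 1 in ['a', 'e', 'b', 'c'] -> ['e', 'a', 'b', 'c']
'a': index 1 in ['e', 'a', 'b', 'c'] -> ['a', 'e', 'b', 'c']
'c': index 3 in ['a', 'e', 'b', 'c'] -> ['c', 'a', 'e', 'b']
'b': index 3 in ['c', 'a', 'e', 'b'] -> ['b', 'c', 'a', 'e']
'b': index 0 in ['b', 'c', 'a', 'e'] -> ['b', 'c', 'a', 'e']
'b': index 0 in ['b', 'c', 'a', 'e'] -> ['b', 'c', 'a', 'e']


Output: [3, 1, 1, 1, 3, 3, 0, 0]


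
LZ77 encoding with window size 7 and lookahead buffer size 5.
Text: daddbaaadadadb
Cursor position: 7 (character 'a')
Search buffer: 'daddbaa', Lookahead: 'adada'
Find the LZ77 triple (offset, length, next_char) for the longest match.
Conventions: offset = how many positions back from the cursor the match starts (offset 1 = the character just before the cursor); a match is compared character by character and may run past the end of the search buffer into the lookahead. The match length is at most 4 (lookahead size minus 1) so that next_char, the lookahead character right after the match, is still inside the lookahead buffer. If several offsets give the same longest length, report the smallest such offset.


Try each offset into the search buffer:
  offset=1 (pos 6, char 'a'): match length 1
  offset=2 (pos 5, char 'a'): match length 1
  offset=3 (pos 4, char 'b'): match length 0
  offset=4 (pos 3, char 'd'): match length 0
  offset=5 (pos 2, char 'd'): match length 0
  offset=6 (pos 1, char 'a'): match length 2
  offset=7 (pos 0, char 'd'): match length 0
Longest match has length 2 at offset 6.
next_char = character at position 7 + 2 = 9 -> 'a'

Best match: offset=6, length=2 (matching 'ad' starting at position 1)
LZ77 triple: (6, 2, 'a')


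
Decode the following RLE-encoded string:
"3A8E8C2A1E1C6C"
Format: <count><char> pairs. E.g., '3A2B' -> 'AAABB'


Expanding each <count><char> pair:
  3A -> 'AAA'
  8E -> 'EEEEEEEE'
  8C -> 'CCCCCCCC'
  2A -> 'AA'
  1E -> 'E'
  1C -> 'C'
  6C -> 'CCCCCC'

Decoded = AAAEEEEEEEECCCCCCCCAAECCCCCCC


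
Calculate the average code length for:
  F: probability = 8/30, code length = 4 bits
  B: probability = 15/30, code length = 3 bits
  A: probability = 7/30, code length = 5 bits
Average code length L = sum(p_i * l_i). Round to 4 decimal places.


Weighted contributions p_i * l_i:
  F: (8/30) * 4 = 32/30
  B: (15/30) * 3 = 45/30
  A: (7/30) * 5 = 35/30
Sum = (32 + 45 + 35)/30 = 112/30

L = 112/30 = 3.7333 bits/symbol


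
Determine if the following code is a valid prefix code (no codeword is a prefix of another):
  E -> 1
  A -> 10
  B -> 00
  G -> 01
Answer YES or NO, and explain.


Checking each pair (does one codeword prefix another?):
  E='1' vs A='10': prefix -- VIOLATION

NO -- this is NOT a valid prefix code. E (1) is a prefix of A (10).


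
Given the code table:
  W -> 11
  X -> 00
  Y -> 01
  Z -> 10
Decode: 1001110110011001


Decoding:
10 -> Z
01 -> Y
11 -> W
01 -> Y
10 -> Z
01 -> Y
10 -> Z
01 -> Y


Result: ZYWYZYZY


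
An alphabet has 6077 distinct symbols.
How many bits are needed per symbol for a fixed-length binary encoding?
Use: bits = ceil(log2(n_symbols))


log2(6077) = 12.5691
Bracket: 2^12 = 4096 < 6077 <= 2^13 = 8192
So ceil(log2(6077)) = 13

bits = ceil(log2(6077)) = ceil(12.5691) = 13 bits


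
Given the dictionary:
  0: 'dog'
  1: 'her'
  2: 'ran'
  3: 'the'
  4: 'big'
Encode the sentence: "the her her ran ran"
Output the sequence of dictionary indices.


Look up each word in the dictionary:
  'the' -> 3
  'her' -> 1
  'her' -> 1
  'ran' -> 2
  'ran' -> 2

Encoded: [3, 1, 1, 2, 2]


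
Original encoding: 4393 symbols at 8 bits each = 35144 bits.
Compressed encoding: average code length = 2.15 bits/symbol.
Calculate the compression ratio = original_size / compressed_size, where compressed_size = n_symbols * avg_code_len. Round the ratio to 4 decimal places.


original_size = n_symbols * orig_bits = 4393 * 8 = 35144 bits
compressed_size = n_symbols * avg_code_len = 4393 * 2.15 = 9444.95 bits
ratio = original_size / compressed_size = 35144 / 9444.95 = 3.7209

Compression ratio = 3.7209


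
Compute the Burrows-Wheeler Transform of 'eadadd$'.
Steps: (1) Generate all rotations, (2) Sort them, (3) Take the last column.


Rotations (sorted):
  0: $eadadd -> last char: d
  1: adadd$e -> last char: e
  2: add$ead -> last char: d
  3: d$eadad -> last char: d
  4: dadd$ea -> last char: a
  5: dd$eada -> last char: a
  6: eadadd$ -> last char: $


BWT = deddaa$


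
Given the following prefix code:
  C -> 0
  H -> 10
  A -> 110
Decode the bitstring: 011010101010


Decoding step by step:
Bits 0 -> C
Bits 110 -> A
Bits 10 -> H
Bits 10 -> H
Bits 10 -> H
Bits 10 -> H


Decoded message: CAHHHH


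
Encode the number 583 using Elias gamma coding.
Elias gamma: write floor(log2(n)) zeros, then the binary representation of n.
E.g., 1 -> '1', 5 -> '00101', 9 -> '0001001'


num_bits = floor(log2(583)) + 1 = 10
leading_zeros = num_bits - 1 = 9
binary(583) = 1001000111

Elias gamma(583) = '000000000' + '1001000111' = 0000000001001000111 (19 bits)


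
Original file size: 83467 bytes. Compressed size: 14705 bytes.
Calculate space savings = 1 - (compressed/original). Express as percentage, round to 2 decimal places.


ratio = compressed/original = 14705/83467 = 0.176177
savings = 1 - ratio = 1 - 0.176177 = 0.823823
as a percentage: 0.823823 * 100 = 82.38%

Space savings = 1 - 14705/83467 = 82.38%


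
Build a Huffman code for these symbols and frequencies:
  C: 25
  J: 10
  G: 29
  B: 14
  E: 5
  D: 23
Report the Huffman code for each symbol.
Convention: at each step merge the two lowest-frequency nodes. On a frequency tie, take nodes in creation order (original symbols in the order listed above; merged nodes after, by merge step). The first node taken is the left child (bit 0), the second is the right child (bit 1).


Huffman tree construction:
Step 1: Merge E(5) + J(10) = 15
Step 2: Merge B(14) + (E+J)(15) = 29
Step 3: Merge D(23) + C(25) = 48
Step 4: Merge G(29) + (B+(E+J))(29) = 58
Step 5: Merge (D+C)(48) + (G+(B+(E+J)))(58) = 106
Read each symbol's code off the tree from the root (left child = 0, right child = 1).

Codes:
  C: 01 (length 2)
  J: 1111 (length 4)
  G: 10 (length 2)
  B: 110 (length 3)
  E: 1110 (length 4)
  D: 00 (length 2)
Average code length: 256/106 = 2.4151 bits/symbol


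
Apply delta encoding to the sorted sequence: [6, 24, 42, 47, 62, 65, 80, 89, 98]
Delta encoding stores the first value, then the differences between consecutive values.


First value: 6
Deltas:
  24 - 6 = 18
  42 - 24 = 18
  47 - 42 = 5
  62 - 47 = 15
  65 - 62 = 3
  80 - 65 = 15
  89 - 80 = 9
  98 - 89 = 9


Delta encoded: [6, 18, 18, 5, 15, 3, 15, 9, 9]


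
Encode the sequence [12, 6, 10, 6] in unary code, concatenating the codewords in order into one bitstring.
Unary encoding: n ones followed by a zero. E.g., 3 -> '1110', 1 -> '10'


Encode each number as n ones followed by a terminating 0:
  12 -> 1111111111110 (13 bits)
  6 -> 1111110 (7 bits)
  10 -> 11111111110 (11 bits)
  6 -> 1111110 (7 bits)
Total length = 13 + 7 + 11 + 7 = 38 bits.

Unary([12, 6, 10, 6]) = 11111111111101111110111111111101111110 (38 bits)


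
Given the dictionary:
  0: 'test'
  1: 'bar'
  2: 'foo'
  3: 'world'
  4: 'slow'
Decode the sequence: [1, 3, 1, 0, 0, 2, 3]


Look up each index in the dictionary:
  1 -> 'bar'
  3 -> 'world'
  1 -> 'bar'
  0 -> 'test'
  0 -> 'test'
  2 -> 'foo'
  3 -> 'world'

Decoded: "bar world bar test test foo world"


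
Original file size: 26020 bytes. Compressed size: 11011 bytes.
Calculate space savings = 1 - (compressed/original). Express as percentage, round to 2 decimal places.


ratio = compressed/original = 11011/26020 = 0.423174
savings = 1 - ratio = 1 - 0.423174 = 0.576826
as a percentage: 0.576826 * 100 = 57.68%

Space savings = 1 - 11011/26020 = 57.68%


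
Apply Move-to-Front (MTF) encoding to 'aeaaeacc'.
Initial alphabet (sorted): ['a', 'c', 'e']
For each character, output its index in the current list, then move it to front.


MTF encoding:
'a': index 0 in ['a', 'c', 'e'] -> ['a', 'c', 'e']
'e': index 2 in ['a', 'c', 'e'] -> ['e', 'a', 'c']
'a': index 1 in ['e', 'a', 'c'] -> ['a', 'e', 'c']
'a': index 0 in ['a', 'e', 'c'] -> ['a', 'e', 'c']
'e': index 1 in ['a', 'e', 'c'] -> ['e', 'a', 'c']
'a': index 1 in ['e', 'a', 'c'] -> ['a', 'e', 'c']
'c': index 2 in ['a', 'e', 'c'] -> ['c', 'a', 'e']
'c': index 0 in ['c', 'a', 'e'] -> ['c', 'a', 'e']


Output: [0, 2, 1, 0, 1, 1, 2, 0]


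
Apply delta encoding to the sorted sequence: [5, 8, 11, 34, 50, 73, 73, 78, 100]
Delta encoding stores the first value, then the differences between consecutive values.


First value: 5
Deltas:
  8 - 5 = 3
  11 - 8 = 3
  34 - 11 = 23
  50 - 34 = 16
  73 - 50 = 23
  73 - 73 = 0
  78 - 73 = 5
  100 - 78 = 22


Delta encoded: [5, 3, 3, 23, 16, 23, 0, 5, 22]


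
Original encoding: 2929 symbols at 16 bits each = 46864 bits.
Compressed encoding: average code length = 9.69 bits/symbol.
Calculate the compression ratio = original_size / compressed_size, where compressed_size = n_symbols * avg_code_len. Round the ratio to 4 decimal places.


original_size = n_symbols * orig_bits = 2929 * 16 = 46864 bits
compressed_size = n_symbols * avg_code_len = 2929 * 9.69 = 28382.01 bits
ratio = original_size / compressed_size = 46864 / 28382.01 = 1.6512

Compression ratio = 1.6512


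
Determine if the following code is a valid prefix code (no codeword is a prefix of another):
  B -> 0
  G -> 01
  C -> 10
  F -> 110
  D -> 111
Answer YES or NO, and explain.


Checking each pair (does one codeword prefix another?):
  B='0' vs G='01': prefix -- VIOLATION

NO -- this is NOT a valid prefix code. B (0) is a prefix of G (01).


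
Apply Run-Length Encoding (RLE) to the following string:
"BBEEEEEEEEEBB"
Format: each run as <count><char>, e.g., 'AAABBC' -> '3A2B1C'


Scanning runs left to right:
  i=0: run of 'B' x 2 -> '2B'
  i=2: run of 'E' x 9 -> '9E'
  i=11: run of 'B' x 2 -> '2B'

RLE = 2B9E2B


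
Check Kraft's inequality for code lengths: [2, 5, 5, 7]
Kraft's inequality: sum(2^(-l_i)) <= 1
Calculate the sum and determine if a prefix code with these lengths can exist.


Sum = 2^(-2) + 2^(-5) + 2^(-5) + 2^(-7)
    = 0.25 + 0.03125 + 0.03125 + 0.0078125
    = 41/128 = 0.3203125
Since 0.3203125 <= 1, Kraft's inequality IS satisfied.
A prefix code with these lengths CAN exist.

Kraft sum = 0.3203125. Satisfied.


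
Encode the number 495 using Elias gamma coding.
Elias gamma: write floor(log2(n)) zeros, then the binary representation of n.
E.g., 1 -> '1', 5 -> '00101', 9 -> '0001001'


num_bits = floor(log2(495)) + 1 = 9
leading_zeros = num_bits - 1 = 8
binary(495) = 111101111

Elias gamma(495) = '00000000' + '111101111' = 00000000111101111 (17 bits)


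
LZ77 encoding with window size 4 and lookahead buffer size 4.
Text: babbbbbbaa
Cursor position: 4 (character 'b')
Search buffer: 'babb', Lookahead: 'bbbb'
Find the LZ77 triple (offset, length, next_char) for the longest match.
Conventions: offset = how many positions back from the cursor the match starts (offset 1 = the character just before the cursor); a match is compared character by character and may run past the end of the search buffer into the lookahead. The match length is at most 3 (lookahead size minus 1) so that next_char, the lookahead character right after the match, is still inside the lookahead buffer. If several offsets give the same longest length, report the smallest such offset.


Try each offset into the search buffer:
  offset=1 (pos 3, char 'b'): match length 3
  offset=2 (pos 2, char 'b'): match length 3
  offset=3 (pos 1, char 'a'): match length 0
  offset=4 (pos 0, char 'b'): match length 1
Longest match has length 3, found at offsets 1, 2; take the smallest, offset 1.
next_char = character at position 4 + 3 = 7 -> 'b'

Best match: offset=1, length=3 (matching 'bbb' starting at position 3)
LZ77 triple: (1, 3, 'b')


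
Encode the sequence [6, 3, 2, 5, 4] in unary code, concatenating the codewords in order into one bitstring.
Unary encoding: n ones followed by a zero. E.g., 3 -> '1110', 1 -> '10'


Encode each number as n ones followed by a terminating 0:
  6 -> 1111110 (7 bits)
  3 -> 1110 (4 bits)
  2 -> 110 (3 bits)
  5 -> 111110 (6 bits)
  4 -> 11110 (5 bits)
Total length = 7 + 4 + 3 + 6 + 5 = 25 bits.

Unary([6, 3, 2, 5, 4]) = 1111110111011011111011110 (25 bits)


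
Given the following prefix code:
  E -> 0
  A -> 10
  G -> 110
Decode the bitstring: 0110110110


Decoding step by step:
Bits 0 -> E
Bits 110 -> G
Bits 110 -> G
Bits 110 -> G


Decoded message: EGGG


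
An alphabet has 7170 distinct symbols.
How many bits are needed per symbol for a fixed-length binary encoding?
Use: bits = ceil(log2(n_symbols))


log2(7170) = 12.8078
Bracket: 2^12 = 4096 < 7170 <= 2^13 = 8192
So ceil(log2(7170)) = 13

bits = ceil(log2(7170)) = ceil(12.8078) = 13 bits


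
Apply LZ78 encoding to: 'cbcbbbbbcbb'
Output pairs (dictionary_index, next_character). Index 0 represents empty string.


LZ78 encoding steps:
Dictionary: {0: ''}
Step 1: w='' (idx 0), next='c' -> output (0, 'c'), add 'c' as idx 1
Step 2: w='' (idx 0), next='b' -> output (0, 'b'), add 'b' as idx 2
Step 3: w='c' (idx 1), next='b' -> output (1, 'b'), add 'cb' as idx 3
Step 4: w='b' (idx 2), next='b' -> output (2, 'b'), add 'bb' as idx 4
Step 5: w='bb' (idx 4), next='c' -> output (4, 'c'), add 'bbc' as idx 5
Step 6: w='bb' (idx 4), end of input -> output (4, '')


Encoded: [(0, 'c'), (0, 'b'), (1, 'b'), (2, 'b'), (4, 'c'), (4, '')]


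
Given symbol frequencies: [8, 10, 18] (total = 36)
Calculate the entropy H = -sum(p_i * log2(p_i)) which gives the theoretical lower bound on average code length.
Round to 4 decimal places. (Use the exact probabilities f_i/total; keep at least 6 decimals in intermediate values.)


Per-symbol terms -p_i * log2(p_i) with p_i = f_i/36:
  p = 8/36 = 0.222222: log2(p) = -2.169925, -p*log2(p) = 0.482206
  p = 10/36 = 0.277778: log2(p) = -1.847997, -p*log2(p) = 0.513332
  p = 18/36 = 0.500000: log2(p) = -1.000000, -p*log2(p) = 0.500000
H = 0.482206 + 0.513332 + 0.500000 = 1.495538

H = 1.4955 bits/symbol


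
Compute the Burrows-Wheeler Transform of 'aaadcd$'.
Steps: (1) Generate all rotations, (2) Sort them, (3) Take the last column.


Rotations (sorted):
  0: $aaadcd -> last char: d
  1: aaadcd$ -> last char: $
  2: aadcd$a -> last char: a
  3: adcd$aa -> last char: a
  4: cd$aaad -> last char: d
  5: d$aaadc -> last char: c
  6: dcd$aaa -> last char: a


BWT = d$aadca


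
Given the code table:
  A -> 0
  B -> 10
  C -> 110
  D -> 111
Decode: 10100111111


Decoding:
10 -> B
10 -> B
0 -> A
111 -> D
111 -> D


Result: BBADD


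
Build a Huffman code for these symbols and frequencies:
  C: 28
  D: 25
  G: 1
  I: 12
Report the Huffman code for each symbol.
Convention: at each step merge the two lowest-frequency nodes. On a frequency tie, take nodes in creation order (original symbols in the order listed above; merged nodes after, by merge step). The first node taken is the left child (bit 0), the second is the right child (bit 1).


Huffman tree construction:
Step 1: Merge G(1) + I(12) = 13
Step 2: Merge (G+I)(13) + D(25) = 38
Step 3: Merge C(28) + ((G+I)+D)(38) = 66
Read each symbol's code off the tree from the root (left child = 0, right child = 1).

Codes:
  C: 0 (length 1)
  D: 11 (length 2)
  G: 100 (length 3)
  I: 101 (length 3)
Average code length: 117/66 = 1.7727 bits/symbol


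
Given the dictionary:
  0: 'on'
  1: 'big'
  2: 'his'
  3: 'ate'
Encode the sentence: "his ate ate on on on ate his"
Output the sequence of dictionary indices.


Look up each word in the dictionary:
  'his' -> 2
  'ate' -> 3
  'ate' -> 3
  'on' -> 0
  'on' -> 0
  'on' -> 0
  'ate' -> 3
  'his' -> 2

Encoded: [2, 3, 3, 0, 0, 0, 3, 2]


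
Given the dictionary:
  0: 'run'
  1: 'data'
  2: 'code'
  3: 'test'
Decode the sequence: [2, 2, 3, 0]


Look up each index in the dictionary:
  2 -> 'code'
  2 -> 'code'
  3 -> 'test'
  0 -> 'run'

Decoded: "code code test run"


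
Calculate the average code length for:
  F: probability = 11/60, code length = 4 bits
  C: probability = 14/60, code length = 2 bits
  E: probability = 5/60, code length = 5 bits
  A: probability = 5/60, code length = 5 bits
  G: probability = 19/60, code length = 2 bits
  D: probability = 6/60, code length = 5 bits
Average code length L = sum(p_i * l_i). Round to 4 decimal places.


Weighted contributions p_i * l_i:
  F: (11/60) * 4 = 44/60
  C: (14/60) * 2 = 28/60
  E: (5/60) * 5 = 25/60
  A: (5/60) * 5 = 25/60
  G: (19/60) * 2 = 38/60
  D: (6/60) * 5 = 30/60
Sum = (44 + 28 + 25 + 25 + 38 + 30)/60 = 190/60

L = 190/60 = 3.1667 bits/symbol


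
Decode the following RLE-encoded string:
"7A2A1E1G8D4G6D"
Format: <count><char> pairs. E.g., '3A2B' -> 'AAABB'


Expanding each <count><char> pair:
  7A -> 'AAAAAAA'
  2A -> 'AA'
  1E -> 'E'
  1G -> 'G'
  8D -> 'DDDDDDDD'
  4G -> 'GGGG'
  6D -> 'DDDDDD'

Decoded = AAAAAAAAAEGDDDDDDDDGGGGDDDDDD
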